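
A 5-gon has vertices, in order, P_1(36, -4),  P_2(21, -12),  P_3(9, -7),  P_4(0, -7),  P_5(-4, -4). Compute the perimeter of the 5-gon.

|P_1P_2| = √((-15)² + (-8)²) = √289 = 17
|P_2P_3| = √((-12)² + (5)²) = √169 = 13
|P_3P_4| = √((-9)² + (0)²) = √81 = 9
|P_4P_5| = √((-4)² + (3)²) = √25 = 5
|P_5P_1| = √((40)² + (0)²) = √1600 = 40
Perimeter = 17 + 13 + 9 + 5 + 40 = 84.

84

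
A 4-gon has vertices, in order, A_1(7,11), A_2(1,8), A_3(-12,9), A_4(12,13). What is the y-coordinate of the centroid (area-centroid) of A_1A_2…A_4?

Apply the shoelace (surveyor's) formula. First the cross-terms c_i = x_i·y_{i+1} − x_{i+1}·y_i:
  45, 105, -264, 41  ⇒  2A = -73, A = -36.5.
Then Σ (y_i + y_{i+1})·c_i = -2184, so ȳ = -2184 / (6·(-36.5)) = 728/73.

728/73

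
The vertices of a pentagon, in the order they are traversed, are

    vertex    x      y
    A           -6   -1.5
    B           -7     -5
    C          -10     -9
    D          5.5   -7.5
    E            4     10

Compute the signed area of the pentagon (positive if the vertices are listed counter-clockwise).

148

Apply the shoelace (surveyor's) formula: 2A = Σ (x_i·y_{i+1} − x_{i+1}·y_i), indices taken mod 5.
Cross-terms: 19.5, 13, 124.5, 85, 54  ⇒  Σ = 296
Signed area = Σ/2 = 148 (positive ⇒ counter-clockwise traversal).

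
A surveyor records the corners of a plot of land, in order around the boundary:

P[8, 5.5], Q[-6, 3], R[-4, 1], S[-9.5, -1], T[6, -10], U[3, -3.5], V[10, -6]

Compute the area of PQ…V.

153.25

Apply the shoelace (surveyor's) formula: 2A = Σ (x_i·y_{i+1} − x_{i+1}·y_i), indices taken mod 7.
Cross-terms: 57, 6, 13.5, 101, 9, 17, 103  ⇒  Σ = 306.5
Area = |Σ|/2 = 153.25.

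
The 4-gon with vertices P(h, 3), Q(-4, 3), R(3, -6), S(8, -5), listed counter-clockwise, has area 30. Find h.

Write out the shoelace sum; only the two edges meeting at P involve h:
2·Area = [(8·3 − h·(-5)) + (h·3 − (-4)·3)] + 48
       = 8·h + 84 = 60
⇒ h = -3.

-3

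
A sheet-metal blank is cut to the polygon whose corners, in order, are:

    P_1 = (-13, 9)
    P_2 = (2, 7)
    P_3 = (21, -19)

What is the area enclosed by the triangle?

Apply the shoelace formula: 2A = Σ (x_i·y_{i+1} − x_{i+1}·y_i), indices taken mod 3.
P_1→P_2: (-13)(7) − (2)(9) = -109
P_2→P_3: (2)(-19) − (21)(7) = -185
P_3→P_1: (21)(9) − (-13)(-19) = -58
Σ = -352
Area = |Σ|/2 = 176.

176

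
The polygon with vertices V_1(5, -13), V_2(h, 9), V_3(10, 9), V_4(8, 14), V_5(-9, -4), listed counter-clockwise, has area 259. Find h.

Write out the shoelace sum; only the two edges meeting at V_2 involve h:
2·Area = [(5·9 − h·(-13)) + (h·9 − 10·9)] + 299
       = 22·h + 254 = 518
⇒ h = 12.

12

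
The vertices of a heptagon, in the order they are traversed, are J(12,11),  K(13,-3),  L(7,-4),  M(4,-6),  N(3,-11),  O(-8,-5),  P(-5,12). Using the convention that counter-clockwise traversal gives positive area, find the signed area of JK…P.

-342.5

Apply the shoelace (surveyor's) formula: 2A = Σ (x_i·y_{i+1} − x_{i+1}·y_i), indices taken mod 7.
Σ = (-179) + (-31) + (-26) + (-26) + (-103) + (-121) + (-199) = -685
Signed area = Σ/2 = -342.5 (negative ⇒ clockwise traversal).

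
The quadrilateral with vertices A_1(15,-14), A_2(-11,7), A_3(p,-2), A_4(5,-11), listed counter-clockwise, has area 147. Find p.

Write out the shoelace sum; only the two edges meeting at A_3 involve p:
2·Area = [((-11)·(-2) − p·7) + (p·(-11) − 5·(-2))] + 46
       = -18·p + 78 = 294
⇒ p = -12.

-12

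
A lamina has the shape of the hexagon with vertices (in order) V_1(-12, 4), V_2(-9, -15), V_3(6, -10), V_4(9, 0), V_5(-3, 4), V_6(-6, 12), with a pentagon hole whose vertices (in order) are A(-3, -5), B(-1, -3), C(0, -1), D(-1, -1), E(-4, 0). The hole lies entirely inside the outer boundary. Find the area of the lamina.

305

Outer boundary:
Apply the shoelace (surveyor's) formula: 2A = Σ (x_i·y_{i+1} − x_{i+1}·y_i), indices taken mod 6.
Σ = (216) + (180) + (90) + (36) + (-12) + (120) = 630
Area = |Σ|/2 = 315.
Hole:
A→B: (-3)(-3) − (-1)(-5) = 4
B→C: (-1)(-1) − (0)(-3) = 1
C→D: (0)(-1) − (-1)(-1) = -1
D→E: (-1)(0) − (-4)(-1) = -4
E→A: (-4)(-5) − (-3)(0) = 20
Σ = 20
Area = |Σ|/2 = 10.
Net area = 315 − 10 = 305.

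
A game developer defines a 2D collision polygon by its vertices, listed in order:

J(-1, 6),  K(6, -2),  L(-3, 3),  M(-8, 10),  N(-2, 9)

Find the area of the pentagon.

J→K: (-1)(-2) − (6)(6) = -34
K→L: (6)(3) − (-3)(-2) = 12
L→M: (-3)(10) − (-8)(3) = -6
M→N: (-8)(9) − (-2)(10) = -52
N→J: (-2)(6) − (-1)(9) = -3
Σ = -83
Area = |Σ|/2 = 41.5.

41.5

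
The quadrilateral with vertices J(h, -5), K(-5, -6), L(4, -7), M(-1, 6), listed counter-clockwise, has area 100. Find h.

-12

Write out the shoelace sum; only the two edges meeting at J involve h:
2·Area = [((-1)·(-5) − h·6) + (h·(-6) − (-5)·(-5))] + 76
       = -12·h + 56 = 200
⇒ h = -12.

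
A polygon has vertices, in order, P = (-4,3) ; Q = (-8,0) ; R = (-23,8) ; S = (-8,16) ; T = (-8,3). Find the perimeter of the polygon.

|PQ| = √((-4)² + (-3)²) = √25 = 5
|QR| = √((-15)² + (8)²) = √289 = 17
|RS| = √((15)² + (8)²) = √289 = 17
|ST| = √((0)² + (-13)²) = √169 = 13
|TP| = √((4)² + (0)²) = √16 = 4
Perimeter = 5 + 17 + 17 + 13 + 4 = 56.

56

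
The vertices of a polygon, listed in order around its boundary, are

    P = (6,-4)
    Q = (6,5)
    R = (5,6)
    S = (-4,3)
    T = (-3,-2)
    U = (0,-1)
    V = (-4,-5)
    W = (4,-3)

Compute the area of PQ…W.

77

Apply the shoelace (surveyor's) formula: 2A = Σ (x_i·y_{i+1} − x_{i+1}·y_i), indices taken mod 8.
Σ = (54) + (11) + (39) + (17) + (3) + (-4) + (32) + (2) = 154
Area = |Σ|/2 = 77.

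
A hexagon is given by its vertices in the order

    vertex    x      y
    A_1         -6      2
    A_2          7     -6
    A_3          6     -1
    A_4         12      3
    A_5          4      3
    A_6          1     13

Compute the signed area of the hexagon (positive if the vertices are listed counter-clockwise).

Apply Gauss's area formula: 2A = Σ (x_i·y_{i+1} − x_{i+1}·y_i), indices taken mod 6.
Σ = (22) + (29) + (30) + (24) + (49) + (80) = 234
Signed area = Σ/2 = 117 (positive ⇒ counter-clockwise traversal).

117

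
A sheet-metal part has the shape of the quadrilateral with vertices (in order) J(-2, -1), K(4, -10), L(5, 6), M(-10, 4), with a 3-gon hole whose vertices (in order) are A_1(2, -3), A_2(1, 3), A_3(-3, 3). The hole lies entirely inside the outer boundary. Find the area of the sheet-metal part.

86

Outer boundary:
Apply the shoelace (surveyor's) formula: 2A = Σ (x_i·y_{i+1} − x_{i+1}·y_i), indices taken mod 4.
Cross-terms: 24, 74, 80, 18  ⇒  Σ = 196
Area = |Σ|/2 = 98.
Hole:
Apply the surveyor's formula: 2A = Σ (x_i·y_{i+1} − x_{i+1}·y_i), indices taken mod 3.
Σ = (9) + (12) + (3) = 24
Area = |Σ|/2 = 12.
Net area = 98 − 12 = 86.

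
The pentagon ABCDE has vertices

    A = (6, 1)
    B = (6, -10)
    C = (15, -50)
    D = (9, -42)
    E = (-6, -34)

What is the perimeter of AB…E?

116

|AB| = √((0)² + (-11)²) = √121 = 11
|BC| = √((9)² + (-40)²) = √1681 = 41
|CD| = √((-6)² + (8)²) = √100 = 10
|DE| = √((-15)² + (8)²) = √289 = 17
|EA| = √((12)² + (35)²) = √1369 = 37
Perimeter = 11 + 41 + 10 + 17 + 37 = 116.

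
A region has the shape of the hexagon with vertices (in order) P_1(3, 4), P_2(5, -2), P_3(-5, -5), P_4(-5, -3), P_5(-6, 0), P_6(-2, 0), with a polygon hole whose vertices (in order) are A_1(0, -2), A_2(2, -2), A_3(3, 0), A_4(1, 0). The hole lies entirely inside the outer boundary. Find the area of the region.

44.5

Outer boundary:
Cross-terms: -26, -35, -10, -18, 0, -8  ⇒  Σ = -97
Area = |Σ|/2 = 48.5.
Hole:
Apply the surveyor's formula: 2A = Σ (x_i·y_{i+1} − x_{i+1}·y_i), indices taken mod 4.
A_1→A_2: (0)(-2) − (2)(-2) = 4
A_2→A_3: (2)(0) − (3)(-2) = 6
A_3→A_4: (3)(0) − (1)(0) = 0
A_4→A_1: (1)(-2) − (0)(0) = -2
Σ = 8
Area = |Σ|/2 = 4.
Net area = 48.5 − 4 = 44.5.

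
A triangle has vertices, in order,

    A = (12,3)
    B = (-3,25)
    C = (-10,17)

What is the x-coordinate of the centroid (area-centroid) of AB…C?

-1/3

Apply Gauss's area formula. First the cross-terms c_i = x_i·y_{i+1} − x_{i+1}·y_i:
  309, 199, -234  ⇒  2A = 274, A = 137.
Then Σ (x_i + x_{i+1})·c_i = -274, so x̄ = -274 / (6·137) = -1/3.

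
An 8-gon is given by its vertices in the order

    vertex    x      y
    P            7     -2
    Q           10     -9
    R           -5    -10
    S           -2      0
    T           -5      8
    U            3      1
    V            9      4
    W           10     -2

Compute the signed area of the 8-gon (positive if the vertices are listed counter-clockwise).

-157

Apply the surveyor's formula: 2A = Σ (x_i·y_{i+1} − x_{i+1}·y_i), indices taken mod 8.
P→Q: (7)(-9) − (10)(-2) = -43
Q→R: (10)(-10) − (-5)(-9) = -145
R→S: (-5)(0) − (-2)(-10) = -20
S→T: (-2)(8) − (-5)(0) = -16
T→U: (-5)(1) − (3)(8) = -29
U→V: (3)(4) − (9)(1) = 3
V→W: (9)(-2) − (10)(4) = -58
W→P: (10)(-2) − (7)(-2) = -6
Σ = -314
Signed area = Σ/2 = -157 (negative ⇒ clockwise traversal).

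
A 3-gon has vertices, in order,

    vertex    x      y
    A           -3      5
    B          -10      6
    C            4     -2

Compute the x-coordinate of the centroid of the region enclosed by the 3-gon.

Apply the shoelace (surveyor's) formula. First the cross-terms c_i = x_i·y_{i+1} − x_{i+1}·y_i:
  32, -4, 14  ⇒  2A = 42, A = 21.
Then Σ (x_i + x_{i+1})·c_i = -378, so x̄ = -378 / (6·21) = -3.

-3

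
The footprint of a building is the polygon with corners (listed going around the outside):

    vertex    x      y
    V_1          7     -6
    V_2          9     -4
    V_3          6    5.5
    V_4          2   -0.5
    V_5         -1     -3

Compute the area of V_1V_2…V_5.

Σ = (26) + (73.5) + (-14) + (-6.5) + (27) = 106
Area = |Σ|/2 = 53.

53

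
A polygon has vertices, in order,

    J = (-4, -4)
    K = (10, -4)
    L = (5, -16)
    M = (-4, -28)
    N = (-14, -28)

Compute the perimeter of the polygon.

|JK| = √((14)² + (0)²) = √196 = 14
|KL| = √((-5)² + (-12)²) = √169 = 13
|LM| = √((-9)² + (-12)²) = √225 = 15
|MN| = √((-10)² + (0)²) = √100 = 10
|NJ| = √((10)² + (24)²) = √676 = 26
Perimeter = 14 + 13 + 15 + 10 + 26 = 78.

78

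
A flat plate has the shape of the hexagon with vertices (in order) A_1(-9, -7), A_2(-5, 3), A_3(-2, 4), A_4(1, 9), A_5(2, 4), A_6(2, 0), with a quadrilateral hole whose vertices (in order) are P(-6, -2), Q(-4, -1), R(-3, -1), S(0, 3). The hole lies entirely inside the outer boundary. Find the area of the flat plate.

63

Outer boundary:
Σ = (-62) + (-14) + (-22) + (-14) + (-8) + (-14) = -134
Area = |Σ|/2 = 67.
Hole:
Apply the shoelace (surveyor's) formula: 2A = Σ (x_i·y_{i+1} − x_{i+1}·y_i), indices taken mod 4.
Cross-terms: -2, 1, -9, 18  ⇒  Σ = 8
Area = |Σ|/2 = 4.
Net area = 67 − 4 = 63.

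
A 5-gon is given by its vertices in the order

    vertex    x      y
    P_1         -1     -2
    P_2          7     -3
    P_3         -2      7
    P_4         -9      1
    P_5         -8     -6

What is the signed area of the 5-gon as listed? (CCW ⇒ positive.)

Apply the surveyor's formula: 2A = Σ (x_i·y_{i+1} − x_{i+1}·y_i), indices taken mod 5.
Σ = (17) + (43) + (61) + (62) + (10) = 193
Signed area = Σ/2 = 96.5 (positive ⇒ counter-clockwise traversal).

96.5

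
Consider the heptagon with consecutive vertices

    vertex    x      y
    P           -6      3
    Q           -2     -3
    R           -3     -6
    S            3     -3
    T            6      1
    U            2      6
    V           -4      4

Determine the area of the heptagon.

Σ = (24) + (3) + (27) + (21) + (34) + (32) + (12) = 153
Area = |Σ|/2 = 76.5.

76.5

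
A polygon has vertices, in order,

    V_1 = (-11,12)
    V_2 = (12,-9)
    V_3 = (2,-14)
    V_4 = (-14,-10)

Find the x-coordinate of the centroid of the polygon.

-569/159

Apply the shoelace formula. First the cross-terms c_i = x_i·y_{i+1} − x_{i+1}·y_i:
  -45, -150, -216, -278  ⇒  2A = -689, A = -344.5.
Then Σ (x_i + x_{i+1})·c_i = 7397, so x̄ = 7397 / (6·(-344.5)) = -569/159.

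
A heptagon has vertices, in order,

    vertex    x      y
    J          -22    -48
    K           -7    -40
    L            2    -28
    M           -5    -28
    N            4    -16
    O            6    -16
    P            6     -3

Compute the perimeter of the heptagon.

122

|JK| = √((15)² + (8)²) = √289 = 17
|KL| = √((9)² + (12)²) = √225 = 15
|LM| = √((-7)² + (0)²) = √49 = 7
|MN| = √((9)² + (12)²) = √225 = 15
|NO| = √((2)² + (0)²) = √4 = 2
|OP| = √((0)² + (13)²) = √169 = 13
|PJ| = √((-28)² + (-45)²) = √2809 = 53
Perimeter = 17 + 15 + 7 + 15 + 2 + 13 + 53 = 122.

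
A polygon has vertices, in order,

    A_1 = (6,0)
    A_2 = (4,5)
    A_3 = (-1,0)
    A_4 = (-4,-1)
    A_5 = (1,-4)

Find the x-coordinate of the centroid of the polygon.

Apply the surveyor's formula. First the cross-terms c_i = x_i·y_{i+1} − x_{i+1}·y_i:
  30, 5, 1, 17, 24  ⇒  2A = 77, A = 38.5.
Then Σ (x_i + x_{i+1})·c_i = 427, so x̄ = 427 / (6·38.5) = 61/33.

61/33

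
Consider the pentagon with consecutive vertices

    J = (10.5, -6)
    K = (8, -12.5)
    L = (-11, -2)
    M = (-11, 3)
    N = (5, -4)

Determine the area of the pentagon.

125.375

J→K: (10.5)(-12.5) − (8)(-6) = -83.25
K→L: (8)(-2) − (-11)(-12.5) = -153.5
L→M: (-11)(3) − (-11)(-2) = -55
M→N: (-11)(-4) − (5)(3) = 29
N→J: (5)(-6) − (10.5)(-4) = 12
Σ = -250.75
Area = |Σ|/2 = 125.375.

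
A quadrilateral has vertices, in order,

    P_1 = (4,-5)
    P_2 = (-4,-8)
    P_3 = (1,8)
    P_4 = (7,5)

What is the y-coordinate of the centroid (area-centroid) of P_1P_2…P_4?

-1/42

Apply Gauss's area formula. First the cross-terms c_i = x_i·y_{i+1} − x_{i+1}·y_i:
  -52, -24, -51, -55  ⇒  2A = -182, A = -91.
Then Σ (y_i + y_{i+1})·c_i = 13, so ȳ = 13 / (6·(-91)) = -1/42.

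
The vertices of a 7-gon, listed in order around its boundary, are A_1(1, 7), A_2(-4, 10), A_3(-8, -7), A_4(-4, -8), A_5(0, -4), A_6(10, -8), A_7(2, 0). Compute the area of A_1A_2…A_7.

134

Apply the shoelace formula: 2A = Σ (x_i·y_{i+1} − x_{i+1}·y_i), indices taken mod 7.
A_1→A_2: (1)(10) − (-4)(7) = 38
A_2→A_3: (-4)(-7) − (-8)(10) = 108
A_3→A_4: (-8)(-8) − (-4)(-7) = 36
A_4→A_5: (-4)(-4) − (0)(-8) = 16
A_5→A_6: (0)(-8) − (10)(-4) = 40
A_6→A_7: (10)(0) − (2)(-8) = 16
A_7→A_1: (2)(7) − (1)(0) = 14
Σ = 268
Area = |Σ|/2 = 134.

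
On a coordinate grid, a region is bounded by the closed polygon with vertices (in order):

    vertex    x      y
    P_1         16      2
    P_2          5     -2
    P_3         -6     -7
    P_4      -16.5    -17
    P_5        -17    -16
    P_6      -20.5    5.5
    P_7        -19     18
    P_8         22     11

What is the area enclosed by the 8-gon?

Cross-terms: -42, -47, -13.5, -25, -421.5, -264.5, -605, -132  ⇒  Σ = -1550.5
Area = |Σ|/2 = 775.25.

775.25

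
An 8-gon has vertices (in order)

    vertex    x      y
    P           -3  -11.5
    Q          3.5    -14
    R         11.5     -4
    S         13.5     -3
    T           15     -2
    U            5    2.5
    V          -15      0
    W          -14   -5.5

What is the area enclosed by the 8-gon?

289.375

Σ = (82.25) + (147) + (19.5) + (18) + (47.5) + (37.5) + (82.5) + (144.5) = 578.75
Area = |Σ|/2 = 289.375.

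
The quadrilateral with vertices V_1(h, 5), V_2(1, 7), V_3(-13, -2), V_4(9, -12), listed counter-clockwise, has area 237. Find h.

Write out the shoelace sum; only the two edges meeting at V_1 involve h:
2·Area = [(9·5 − h·(-12)) + (h·7 − 1·5)] + 263
       = 19·h + 303 = 474
⇒ h = 9.

9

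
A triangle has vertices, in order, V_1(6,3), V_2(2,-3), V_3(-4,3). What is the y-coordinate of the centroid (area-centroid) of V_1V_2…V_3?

1

Apply the shoelace (surveyor's) formula. First the cross-terms c_i = x_i·y_{i+1} − x_{i+1}·y_i:
  -24, -6, -30  ⇒  2A = -60, A = -30.
Then Σ (y_i + y_{i+1})·c_i = -180, so ȳ = -180 / (6·(-30)) = 1.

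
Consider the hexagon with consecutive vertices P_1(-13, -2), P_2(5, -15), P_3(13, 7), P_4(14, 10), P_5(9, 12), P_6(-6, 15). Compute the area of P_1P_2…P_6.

479.5

Apply the surveyor's formula: 2A = Σ (x_i·y_{i+1} − x_{i+1}·y_i), indices taken mod 6.
Σ = (205) + (230) + (32) + (78) + (207) + (207) = 959
Area = |Σ|/2 = 479.5.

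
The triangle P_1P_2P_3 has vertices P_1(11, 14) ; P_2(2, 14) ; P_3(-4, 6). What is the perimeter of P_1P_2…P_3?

36

|P_1P_2| = √((-9)² + (0)²) = √81 = 9
|P_2P_3| = √((-6)² + (-8)²) = √100 = 10
|P_3P_1| = √((15)² + (8)²) = √289 = 17
Perimeter = 9 + 10 + 17 = 36.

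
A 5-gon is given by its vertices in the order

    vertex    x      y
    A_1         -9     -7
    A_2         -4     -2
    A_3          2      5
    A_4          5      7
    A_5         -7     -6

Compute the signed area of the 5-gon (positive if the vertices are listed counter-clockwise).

-11.5

Apply the shoelace formula: 2A = Σ (x_i·y_{i+1} − x_{i+1}·y_i), indices taken mod 5.
Σ = (-10) + (-16) + (-11) + (19) + (-5) = -23
Signed area = Σ/2 = -11.5 (negative ⇒ clockwise traversal).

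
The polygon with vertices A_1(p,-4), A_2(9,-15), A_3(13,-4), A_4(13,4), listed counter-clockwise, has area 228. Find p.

The doubled signed area Σ (x_i y_{i+1} − x_{i+1} y_i) is linear in p.
With p=0 it equals 247; the coefficient of p is -19 (from the two edges through A_1).
So -19·p + 247 = 2·228 = 456 ⇒ p = -11.

-11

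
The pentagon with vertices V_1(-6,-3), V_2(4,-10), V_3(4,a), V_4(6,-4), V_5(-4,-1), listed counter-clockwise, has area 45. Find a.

-5

Write out the shoelace sum; only the two edges meeting at V_3 involve a:
2·Area = [(4·a − 4·(-10)) + (4·(-4) − 6·a)] + 56
       = -2·a + 80 = 90
⇒ a = -5.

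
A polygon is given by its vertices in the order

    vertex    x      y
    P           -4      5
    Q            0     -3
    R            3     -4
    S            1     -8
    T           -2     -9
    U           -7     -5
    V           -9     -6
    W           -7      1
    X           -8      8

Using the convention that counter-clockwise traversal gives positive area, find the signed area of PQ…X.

-93.5

Σ = (12) + (9) + (-20) + (-25) + (-53) + (-3) + (-51) + (-48) + (-8) = -187
Signed area = Σ/2 = -93.5 (negative ⇒ clockwise traversal).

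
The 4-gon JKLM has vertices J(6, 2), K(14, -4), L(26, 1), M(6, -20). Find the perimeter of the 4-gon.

74

|JK| = √((8)² + (-6)²) = √100 = 10
|KL| = √((12)² + (5)²) = √169 = 13
|LM| = √((-20)² + (-21)²) = √841 = 29
|MJ| = √((0)² + (22)²) = √484 = 22
Perimeter = 10 + 13 + 29 + 22 = 74.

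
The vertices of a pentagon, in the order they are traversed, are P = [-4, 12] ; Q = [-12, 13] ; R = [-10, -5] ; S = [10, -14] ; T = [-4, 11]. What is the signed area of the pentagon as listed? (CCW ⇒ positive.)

Apply Gauss's area formula: 2A = Σ (x_i·y_{i+1} − x_{i+1}·y_i), indices taken mod 5.
Σ = (92) + (190) + (190) + (54) + (-4) = 522
Signed area = Σ/2 = 261 (positive ⇒ counter-clockwise traversal).

261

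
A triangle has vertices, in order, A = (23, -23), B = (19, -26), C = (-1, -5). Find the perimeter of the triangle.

64

|AB| = √((-4)² + (-3)²) = √25 = 5
|BC| = √((-20)² + (21)²) = √841 = 29
|CA| = √((24)² + (-18)²) = √900 = 30
Perimeter = 5 + 29 + 30 = 64.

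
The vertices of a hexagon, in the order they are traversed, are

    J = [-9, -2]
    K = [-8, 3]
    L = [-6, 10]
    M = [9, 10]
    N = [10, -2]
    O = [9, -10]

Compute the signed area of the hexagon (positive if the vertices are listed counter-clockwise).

Cross-terms: -43, -62, -150, -118, -82, -108  ⇒  Σ = -563
Signed area = Σ/2 = -281.5 (negative ⇒ clockwise traversal).

-281.5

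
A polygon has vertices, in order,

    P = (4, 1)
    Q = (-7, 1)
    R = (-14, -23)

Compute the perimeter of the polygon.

|PQ| = √((-11)² + (0)²) = √121 = 11
|QR| = √((-7)² + (-24)²) = √625 = 25
|RP| = √((18)² + (24)²) = √900 = 30
Perimeter = 11 + 25 + 30 = 66.

66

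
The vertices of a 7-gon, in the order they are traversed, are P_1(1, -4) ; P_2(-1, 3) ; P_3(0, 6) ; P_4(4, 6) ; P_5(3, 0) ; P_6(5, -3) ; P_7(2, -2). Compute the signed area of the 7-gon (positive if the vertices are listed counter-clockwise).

-34

Σ = (-1) + (-6) + (-24) + (-18) + (-9) + (-4) + (-6) = -68
Signed area = Σ/2 = -34 (negative ⇒ clockwise traversal).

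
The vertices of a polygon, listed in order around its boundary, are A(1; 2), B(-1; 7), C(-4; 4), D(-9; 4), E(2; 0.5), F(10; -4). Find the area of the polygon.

25.75

Cross-terms: 9, 24, 20, -12.5, -13, 24  ⇒  Σ = 51.5
Area = |Σ|/2 = 25.75.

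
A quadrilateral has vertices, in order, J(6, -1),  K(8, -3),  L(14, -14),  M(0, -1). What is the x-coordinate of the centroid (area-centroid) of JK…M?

230/33

Apply the surveyor's formula. First the cross-terms c_i = x_i·y_{i+1} − x_{i+1}·y_i:
  -10, -70, -14, 6  ⇒  2A = -88, A = -44.
Then Σ (x_i + x_{i+1})·c_i = -1840, so x̄ = -1840 / (6·(-44)) = 230/33.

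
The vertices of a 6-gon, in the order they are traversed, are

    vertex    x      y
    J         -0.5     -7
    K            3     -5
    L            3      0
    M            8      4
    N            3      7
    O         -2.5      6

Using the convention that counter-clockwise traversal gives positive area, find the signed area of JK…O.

75.25

Cross-terms: 23.5, 15, 12, 44, 35.5, 20.5  ⇒  Σ = 150.5
Signed area = Σ/2 = 75.25 (positive ⇒ counter-clockwise traversal).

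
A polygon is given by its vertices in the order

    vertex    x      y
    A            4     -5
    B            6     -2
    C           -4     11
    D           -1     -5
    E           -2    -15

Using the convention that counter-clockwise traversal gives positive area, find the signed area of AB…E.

93

Σ = (22) + (58) + (31) + (5) + (70) = 186
Signed area = Σ/2 = 93 (positive ⇒ counter-clockwise traversal).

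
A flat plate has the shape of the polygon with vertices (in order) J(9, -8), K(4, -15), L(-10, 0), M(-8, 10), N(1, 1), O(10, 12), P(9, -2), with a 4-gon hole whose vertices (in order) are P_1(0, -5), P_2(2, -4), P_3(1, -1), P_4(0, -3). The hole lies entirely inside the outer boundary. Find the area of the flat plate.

271

Outer boundary:
J→K: (9)(-15) − (4)(-8) = -103
K→L: (4)(0) − (-10)(-15) = -150
L→M: (-10)(10) − (-8)(0) = -100
M→N: (-8)(1) − (1)(10) = -18
N→O: (1)(12) − (10)(1) = 2
O→P: (10)(-2) − (9)(12) = -128
P→J: (9)(-8) − (9)(-2) = -54
Σ = -551
Area = |Σ|/2 = 275.5.
Hole:
P_1→P_2: (0)(-4) − (2)(-5) = 10
P_2→P_3: (2)(-1) − (1)(-4) = 2
P_3→P_4: (1)(-3) − (0)(-1) = -3
P_4→P_1: (0)(-5) − (0)(-3) = 0
Σ = 9
Area = |Σ|/2 = 4.5.
Net area = 275.5 − 4.5 = 271.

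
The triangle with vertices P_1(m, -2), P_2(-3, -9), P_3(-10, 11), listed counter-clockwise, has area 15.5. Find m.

-7

Write out the shoelace sum; only the two edges meeting at P_1 involve m:
2·Area = [((-10)·(-2) − m·11) + (m·(-9) − (-3)·(-2))] + -123
       = -20·m + -109 = 31
⇒ m = -7.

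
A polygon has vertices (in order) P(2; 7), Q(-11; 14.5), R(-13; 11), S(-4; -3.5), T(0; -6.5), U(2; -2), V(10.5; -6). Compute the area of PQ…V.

Cross-terms: 106, 67.5, 89.5, 26, 13, 9, 85.5  ⇒  Σ = 396.5
Area = |Σ|/2 = 198.25.

198.25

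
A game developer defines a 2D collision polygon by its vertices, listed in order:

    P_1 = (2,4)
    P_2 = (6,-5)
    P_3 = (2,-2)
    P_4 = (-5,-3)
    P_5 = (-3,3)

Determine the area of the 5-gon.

P_1→P_2: (2)(-5) − (6)(4) = -34
P_2→P_3: (6)(-2) − (2)(-5) = -2
P_3→P_4: (2)(-3) − (-5)(-2) = -16
P_4→P_5: (-5)(3) − (-3)(-3) = -24
P_5→P_1: (-3)(4) − (2)(3) = -18
Σ = -94
Area = |Σ|/2 = 47.

47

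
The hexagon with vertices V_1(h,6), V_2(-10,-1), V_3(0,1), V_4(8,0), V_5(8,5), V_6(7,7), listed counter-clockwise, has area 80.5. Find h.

The doubled signed area Σ (x_i y_{i+1} − x_{i+1} y_i) is linear in h.
With h=0 it equals 145; the coefficient of h is -8 (from the two edges through V_1).
So -8·h + 145 = 2·80.5 = 161 ⇒ h = -2.

-2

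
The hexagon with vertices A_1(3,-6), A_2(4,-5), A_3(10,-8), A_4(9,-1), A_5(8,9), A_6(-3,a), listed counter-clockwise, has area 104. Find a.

The doubled signed area Σ (x_i y_{i+1} − x_{i+1} y_i) is linear in a.
With a=0 it equals 223; the coefficient of a is 5 (from the two edges through A_6).
So 5·a + 223 = 2·104 = 208 ⇒ a = -3.

-3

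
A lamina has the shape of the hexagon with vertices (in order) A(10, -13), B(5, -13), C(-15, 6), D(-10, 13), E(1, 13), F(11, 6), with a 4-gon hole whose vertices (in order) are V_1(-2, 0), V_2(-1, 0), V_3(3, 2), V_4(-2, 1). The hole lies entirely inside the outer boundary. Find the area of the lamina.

Outer boundary:
Σ = (-65) + (-165) + (-135) + (-143) + (-137) + (-203) = -848
Area = |Σ|/2 = 424.
Hole:
Cross-terms: 0, -2, 7, 2  ⇒  Σ = 7
Area = |Σ|/2 = 3.5.
Net area = 424 − 3.5 = 420.5.

420.5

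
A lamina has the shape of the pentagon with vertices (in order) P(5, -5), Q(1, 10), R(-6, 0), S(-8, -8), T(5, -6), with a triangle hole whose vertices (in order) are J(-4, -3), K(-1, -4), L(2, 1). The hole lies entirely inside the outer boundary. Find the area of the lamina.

Outer boundary:
Cross-terms: 55, 60, 48, 88, 5  ⇒  Σ = 256
Area = |Σ|/2 = 128.
Hole:
Σ = (13) + (7) + (-2) = 18
Area = |Σ|/2 = 9.
Net area = 128 − 9 = 119.

119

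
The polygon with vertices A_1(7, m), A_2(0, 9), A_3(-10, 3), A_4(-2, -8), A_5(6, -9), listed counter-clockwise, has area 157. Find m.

-9

The doubled signed area Σ (x_i y_{i+1} − x_{i+1} y_i) is linear in m.
With m=0 it equals 368; the coefficient of m is 6 (from the two edges through A_1).
So 6·m + 368 = 2·157 = 314 ⇒ m = -9.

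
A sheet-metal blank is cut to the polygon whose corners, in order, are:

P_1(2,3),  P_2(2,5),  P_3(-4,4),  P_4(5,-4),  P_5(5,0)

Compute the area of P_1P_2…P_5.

31.5

Apply the shoelace (surveyor's) formula: 2A = Σ (x_i·y_{i+1} − x_{i+1}·y_i), indices taken mod 5.
Σ = (4) + (28) + (-4) + (20) + (15) = 63
Area = |Σ|/2 = 31.5.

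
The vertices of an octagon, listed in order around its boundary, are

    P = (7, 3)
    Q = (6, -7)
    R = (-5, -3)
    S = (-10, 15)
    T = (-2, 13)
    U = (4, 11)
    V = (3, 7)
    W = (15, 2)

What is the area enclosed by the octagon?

236

Apply the surveyor's formula: 2A = Σ (x_i·y_{i+1} − x_{i+1}·y_i), indices taken mod 8.
Σ = (-67) + (-53) + (-105) + (-100) + (-74) + (-5) + (-99) + (31) = -472
Area = |Σ|/2 = 236.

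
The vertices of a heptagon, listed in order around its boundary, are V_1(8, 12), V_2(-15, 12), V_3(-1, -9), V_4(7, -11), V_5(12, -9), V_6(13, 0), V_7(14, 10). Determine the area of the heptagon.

Apply Gauss's area formula: 2A = Σ (x_i·y_{i+1} − x_{i+1}·y_i), indices taken mod 7.
Σ = (276) + (147) + (74) + (69) + (117) + (130) + (88) = 901
Area = |Σ|/2 = 450.5.

450.5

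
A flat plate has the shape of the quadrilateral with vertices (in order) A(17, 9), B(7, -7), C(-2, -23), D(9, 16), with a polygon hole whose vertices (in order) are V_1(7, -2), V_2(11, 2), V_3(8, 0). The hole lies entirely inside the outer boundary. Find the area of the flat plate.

184.5

Outer boundary:
Σ = (-182) + (-175) + (175) + (-191) = -373
Area = |Σ|/2 = 186.5.
Hole:
Apply the shoelace formula: 2A = Σ (x_i·y_{i+1} − x_{i+1}·y_i), indices taken mod 3.
Σ = (36) + (-16) + (-16) = 4
Area = |Σ|/2 = 2.
Net area = 186.5 − 2 = 184.5.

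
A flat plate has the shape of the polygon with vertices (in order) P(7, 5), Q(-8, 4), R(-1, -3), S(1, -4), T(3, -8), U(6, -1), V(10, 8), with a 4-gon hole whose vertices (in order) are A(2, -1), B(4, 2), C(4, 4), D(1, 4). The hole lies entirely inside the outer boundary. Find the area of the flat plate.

92.5

Outer boundary:
Apply Gauss's area formula: 2A = Σ (x_i·y_{i+1} − x_{i+1}·y_i), indices taken mod 7.
Cross-terms: 68, 28, 7, 4, 45, 58, -6  ⇒  Σ = 204
Area = |Σ|/2 = 102.
Hole:
Apply Gauss's area formula: 2A = Σ (x_i·y_{i+1} − x_{i+1}·y_i), indices taken mod 4.
Σ = (8) + (8) + (12) + (-9) = 19
Area = |Σ|/2 = 9.5.
Net area = 102 − 9.5 = 92.5.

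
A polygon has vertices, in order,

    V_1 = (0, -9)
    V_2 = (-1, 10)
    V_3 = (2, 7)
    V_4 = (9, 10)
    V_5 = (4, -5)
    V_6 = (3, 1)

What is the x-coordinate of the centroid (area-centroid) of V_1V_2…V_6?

Apply Gauss's area formula. First the cross-terms c_i = x_i·y_{i+1} − x_{i+1}·y_i:
  -9, -27, -43, -85, 19, -27  ⇒  2A = -172, A = -86.
Then Σ (x_i + x_{i+1})·c_i = -1544, so x̄ = -1544 / (6·(-86)) = 386/129.

386/129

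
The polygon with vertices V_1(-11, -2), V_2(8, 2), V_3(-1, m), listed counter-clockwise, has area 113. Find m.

Write out the shoelace sum; only the two edges meeting at V_3 involve m:
2·Area = [(8·m − (-1)·2) + ((-1)·(-2) − (-11)·m)] + -6
       = 19·m + -2 = 226
⇒ m = 12.

12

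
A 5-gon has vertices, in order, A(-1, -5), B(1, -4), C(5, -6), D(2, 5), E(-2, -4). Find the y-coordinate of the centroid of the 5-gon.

-155/102

Apply the shoelace (surveyor's) formula. First the cross-terms c_i = x_i·y_{i+1} − x_{i+1}·y_i:
  9, 14, 37, 2, 6  ⇒  2A = 68, A = 34.
Then Σ (y_i + y_{i+1})·c_i = -310, so ȳ = -310 / (6·34) = -155/102.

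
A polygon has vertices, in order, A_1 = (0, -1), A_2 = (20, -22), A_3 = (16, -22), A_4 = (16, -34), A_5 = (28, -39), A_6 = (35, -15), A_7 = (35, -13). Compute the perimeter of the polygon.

122

|A_1A_2| = √((20)² + (-21)²) = √841 = 29
|A_2A_3| = √((-4)² + (0)²) = √16 = 4
|A_3A_4| = √((0)² + (-12)²) = √144 = 12
|A_4A_5| = √((12)² + (-5)²) = √169 = 13
|A_5A_6| = √((7)² + (24)²) = √625 = 25
|A_6A_7| = √((0)² + (2)²) = √4 = 2
|A_7A_1| = √((-35)² + (12)²) = √1369 = 37
Perimeter = 29 + 4 + 12 + 13 + 25 + 2 + 37 = 122.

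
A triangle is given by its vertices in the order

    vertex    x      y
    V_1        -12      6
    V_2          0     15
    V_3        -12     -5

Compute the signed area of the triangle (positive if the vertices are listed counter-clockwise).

-66

Apply the shoelace (surveyor's) formula: 2A = Σ (x_i·y_{i+1} − x_{i+1}·y_i), indices taken mod 3.
Σ = (-180) + (180) + (-132) = -132
Signed area = Σ/2 = -66 (negative ⇒ clockwise traversal).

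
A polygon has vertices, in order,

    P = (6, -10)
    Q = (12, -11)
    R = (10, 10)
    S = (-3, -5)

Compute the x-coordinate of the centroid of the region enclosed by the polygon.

506/81

Apply Gauss's area formula. First the cross-terms c_i = x_i·y_{i+1} − x_{i+1}·y_i:
  54, 230, -20, 60  ⇒  2A = 324, A = 162.
Then Σ (x_i + x_{i+1})·c_i = 6072, so x̄ = 6072 / (6·162) = 506/81.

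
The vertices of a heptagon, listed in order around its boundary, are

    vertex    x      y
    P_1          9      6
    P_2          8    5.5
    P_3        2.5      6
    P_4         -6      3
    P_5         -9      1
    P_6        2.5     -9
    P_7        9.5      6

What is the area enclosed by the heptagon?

Σ = (1.5) + (34.25) + (43.5) + (21) + (78.5) + (100.5) + (3) = 282.25
Area = |Σ|/2 = 141.125.

141.125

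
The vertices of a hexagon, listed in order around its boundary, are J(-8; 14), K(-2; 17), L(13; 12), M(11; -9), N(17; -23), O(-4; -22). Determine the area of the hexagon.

Apply Gauss's area formula: 2A = Σ (x_i·y_{i+1} − x_{i+1}·y_i), indices taken mod 6.
Σ = (-108) + (-245) + (-249) + (-100) + (-466) + (-232) = -1400
Area = |Σ|/2 = 700.

700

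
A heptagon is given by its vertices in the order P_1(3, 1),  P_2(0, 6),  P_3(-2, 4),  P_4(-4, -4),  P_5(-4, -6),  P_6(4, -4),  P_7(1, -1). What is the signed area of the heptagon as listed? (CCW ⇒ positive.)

Σ = (18) + (12) + (24) + (8) + (40) + (0) + (4) = 106
Signed area = Σ/2 = 53 (positive ⇒ counter-clockwise traversal).

53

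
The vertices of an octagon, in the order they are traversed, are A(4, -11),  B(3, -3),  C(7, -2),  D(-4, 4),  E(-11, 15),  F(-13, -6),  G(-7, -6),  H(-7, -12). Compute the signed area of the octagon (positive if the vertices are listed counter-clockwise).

Apply the shoelace formula: 2A = Σ (x_i·y_{i+1} − x_{i+1}·y_i), indices taken mod 8.
Σ = (21) + (15) + (20) + (-16) + (261) + (36) + (42) + (125) = 504
Signed area = Σ/2 = 252 (positive ⇒ counter-clockwise traversal).

252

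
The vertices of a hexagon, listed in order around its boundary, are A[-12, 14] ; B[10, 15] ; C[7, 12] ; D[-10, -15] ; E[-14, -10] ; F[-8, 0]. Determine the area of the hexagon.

296

Apply Gauss's area formula: 2A = Σ (x_i·y_{i+1} − x_{i+1}·y_i), indices taken mod 6.
Σ = (-320) + (15) + (15) + (-110) + (-80) + (-112) = -592
Area = |Σ|/2 = 296.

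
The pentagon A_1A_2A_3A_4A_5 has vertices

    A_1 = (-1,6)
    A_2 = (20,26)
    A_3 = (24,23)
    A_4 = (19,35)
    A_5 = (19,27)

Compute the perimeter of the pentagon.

|A_1A_2| = √((21)² + (20)²) = √841 = 29
|A_2A_3| = √((4)² + (-3)²) = √25 = 5
|A_3A_4| = √((-5)² + (12)²) = √169 = 13
|A_4A_5| = √((0)² + (-8)²) = √64 = 8
|A_5A_1| = √((-20)² + (-21)²) = √841 = 29
Perimeter = 29 + 5 + 13 + 8 + 29 = 84.

84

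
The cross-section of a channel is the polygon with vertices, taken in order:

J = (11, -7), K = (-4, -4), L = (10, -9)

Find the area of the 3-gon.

16.5

Cross-terms: -72, 76, 29  ⇒  Σ = 33
Area = |Σ|/2 = 16.5.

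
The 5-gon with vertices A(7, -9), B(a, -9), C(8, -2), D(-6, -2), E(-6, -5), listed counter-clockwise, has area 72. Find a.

8

Write out the shoelace sum; only the two edges meeting at B involve a:
2·Area = [(7·(-9) − a·(-9)) + (a·(-2) − 8·(-9))] + 79
       = 7·a + 88 = 144
⇒ a = 8.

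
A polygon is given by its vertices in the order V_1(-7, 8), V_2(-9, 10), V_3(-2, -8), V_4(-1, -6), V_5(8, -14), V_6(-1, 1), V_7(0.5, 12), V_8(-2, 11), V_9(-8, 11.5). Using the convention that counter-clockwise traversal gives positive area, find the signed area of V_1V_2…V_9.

Apply the surveyor's formula: 2A = Σ (x_i·y_{i+1} − x_{i+1}·y_i), indices taken mod 9.
V_1→V_2: (-7)(10) − (-9)(8) = 2
V_2→V_3: (-9)(-8) − (-2)(10) = 92
V_3→V_4: (-2)(-6) − (-1)(-8) = 4
V_4→V_5: (-1)(-14) − (8)(-6) = 62
V_5→V_6: (8)(1) − (-1)(-14) = -6
V_6→V_7: (-1)(12) − (0.5)(1) = -12.5
V_7→V_8: (0.5)(11) − (-2)(12) = 29.5
V_8→V_9: (-2)(11.5) − (-8)(11) = 65
V_9→V_1: (-8)(8) − (-7)(11.5) = 16.5
Σ = 252.5
Signed area = Σ/2 = 126.25 (positive ⇒ counter-clockwise traversal).

126.25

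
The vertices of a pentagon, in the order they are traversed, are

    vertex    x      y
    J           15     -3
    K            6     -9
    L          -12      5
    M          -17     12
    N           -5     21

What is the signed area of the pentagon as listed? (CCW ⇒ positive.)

-425.5

Apply the shoelace (surveyor's) formula: 2A = Σ (x_i·y_{i+1} − x_{i+1}·y_i), indices taken mod 5.
Σ = (-117) + (-78) + (-59) + (-297) + (-300) = -851
Signed area = Σ/2 = -425.5 (negative ⇒ clockwise traversal).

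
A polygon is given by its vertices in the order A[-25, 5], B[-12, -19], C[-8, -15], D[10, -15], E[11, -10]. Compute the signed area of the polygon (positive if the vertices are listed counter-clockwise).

351.5

Σ = (535) + (28) + (270) + (65) + (-195) = 703
Signed area = Σ/2 = 351.5 (positive ⇒ counter-clockwise traversal).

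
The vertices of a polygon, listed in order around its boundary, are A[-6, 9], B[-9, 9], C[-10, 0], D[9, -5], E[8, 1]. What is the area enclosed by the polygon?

Σ = (27) + (90) + (50) + (49) + (78) = 294
Area = |Σ|/2 = 147.

147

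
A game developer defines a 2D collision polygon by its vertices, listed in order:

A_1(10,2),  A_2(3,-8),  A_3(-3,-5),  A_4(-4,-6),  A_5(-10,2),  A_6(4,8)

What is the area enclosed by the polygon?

177.5

Apply the shoelace (surveyor's) formula: 2A = Σ (x_i·y_{i+1} − x_{i+1}·y_i), indices taken mod 6.
A_1→A_2: (10)(-8) − (3)(2) = -86
A_2→A_3: (3)(-5) − (-3)(-8) = -39
A_3→A_4: (-3)(-6) − (-4)(-5) = -2
A_4→A_5: (-4)(2) − (-10)(-6) = -68
A_5→A_6: (-10)(8) − (4)(2) = -88
A_6→A_1: (4)(2) − (10)(8) = -72
Σ = -355
Area = |Σ|/2 = 177.5.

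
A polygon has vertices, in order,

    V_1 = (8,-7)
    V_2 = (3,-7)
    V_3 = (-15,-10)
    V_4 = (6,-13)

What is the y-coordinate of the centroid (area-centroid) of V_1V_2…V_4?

Apply Gauss's area formula. First the cross-terms c_i = x_i·y_{i+1} − x_{i+1}·y_i:
  -35, -135, 255, 62  ⇒  2A = 147, A = 73.5.
Then Σ (y_i + y_{i+1})·c_i = -4320, so ȳ = -4320 / (6·73.5) = -480/49.

-480/49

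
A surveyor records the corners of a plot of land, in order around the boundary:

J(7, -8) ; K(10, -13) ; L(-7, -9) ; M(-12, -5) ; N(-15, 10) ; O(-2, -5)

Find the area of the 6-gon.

Cross-terms: -11, -181, -73, -195, 95, 51  ⇒  Σ = -314
Area = |Σ|/2 = 157.

157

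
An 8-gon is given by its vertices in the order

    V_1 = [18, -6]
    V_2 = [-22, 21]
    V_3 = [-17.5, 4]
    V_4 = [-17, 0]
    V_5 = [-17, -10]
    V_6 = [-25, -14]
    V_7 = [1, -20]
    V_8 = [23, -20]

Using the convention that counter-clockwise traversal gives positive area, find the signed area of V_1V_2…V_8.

Σ = (246) + (279.5) + (68) + (170) + (-12) + (514) + (440) + (222) = 1927.5
Signed area = Σ/2 = 963.75 (positive ⇒ counter-clockwise traversal).

963.75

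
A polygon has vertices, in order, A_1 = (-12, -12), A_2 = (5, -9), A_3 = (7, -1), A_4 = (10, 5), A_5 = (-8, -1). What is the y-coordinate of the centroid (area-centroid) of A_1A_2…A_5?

Apply the shoelace formula. First the cross-terms c_i = x_i·y_{i+1} − x_{i+1}·y_i:
  168, 58, 45, 30, 84  ⇒  2A = 385, A = 192.5.
Then Σ (y_i + y_{i+1})·c_i = -4900, so ȳ = -4900 / (6·192.5) = -140/33.

-140/33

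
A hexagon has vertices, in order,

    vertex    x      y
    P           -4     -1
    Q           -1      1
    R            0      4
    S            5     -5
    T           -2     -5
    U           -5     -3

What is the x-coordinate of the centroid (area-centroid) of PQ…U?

-2/27

Apply the surveyor's formula. First the cross-terms c_i = x_i·y_{i+1} − x_{i+1}·y_i:
  -5, -4, -20, -35, -19, -7  ⇒  2A = -90, A = -45.
Then Σ (x_i + x_{i+1})·c_i = 20, so x̄ = 20 / (6·(-45)) = -2/27.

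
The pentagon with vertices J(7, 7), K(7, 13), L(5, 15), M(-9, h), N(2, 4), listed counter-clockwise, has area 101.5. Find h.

12

Write out the shoelace sum; only the two edges meeting at M involve h:
2·Area = [(5·h − (-9)·15) + ((-9)·4 − 2·h)] + 68
       = 3·h + 167 = 203
⇒ h = 12.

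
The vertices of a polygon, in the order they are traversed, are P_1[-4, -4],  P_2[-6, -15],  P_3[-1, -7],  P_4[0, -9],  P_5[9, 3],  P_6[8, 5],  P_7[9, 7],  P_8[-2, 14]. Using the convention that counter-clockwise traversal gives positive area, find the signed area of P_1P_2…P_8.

Cross-terms: 36, 27, 9, 81, 21, 11, 140, 64  ⇒  Σ = 389
Signed area = Σ/2 = 194.5 (positive ⇒ counter-clockwise traversal).

194.5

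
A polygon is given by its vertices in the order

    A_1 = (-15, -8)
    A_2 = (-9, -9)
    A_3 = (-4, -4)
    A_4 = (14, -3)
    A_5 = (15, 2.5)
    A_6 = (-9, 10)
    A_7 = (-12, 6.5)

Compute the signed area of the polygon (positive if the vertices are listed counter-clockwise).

Apply Gauss's area formula: 2A = Σ (x_i·y_{i+1} − x_{i+1}·y_i), indices taken mod 7.
Cross-terms: 63, 0, 68, 80, 172.5, 61.5, 193.5  ⇒  Σ = 638.5
Signed area = Σ/2 = 319.25 (positive ⇒ counter-clockwise traversal).

319.25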